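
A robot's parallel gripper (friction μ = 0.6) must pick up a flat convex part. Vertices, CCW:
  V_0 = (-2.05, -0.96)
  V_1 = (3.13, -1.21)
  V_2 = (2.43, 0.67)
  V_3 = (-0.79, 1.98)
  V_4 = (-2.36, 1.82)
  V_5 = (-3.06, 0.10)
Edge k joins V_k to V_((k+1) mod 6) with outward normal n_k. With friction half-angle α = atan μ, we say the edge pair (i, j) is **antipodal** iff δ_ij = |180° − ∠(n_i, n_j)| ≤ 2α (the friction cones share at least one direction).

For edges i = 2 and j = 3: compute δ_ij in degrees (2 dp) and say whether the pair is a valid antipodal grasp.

δ = 152.04°, invalid

α = atan 0.6 = 30.96°;  2α = 61.93°
edge 2: e_2 = (-3.22, +1.31);  n_2 = (+0.3768, +0.9263)
edge 3: e_3 = (-1.57, -0.16);  n_3 = (-0.1014, +0.9948)
∠(n_2, n_3) = 27.96°
δ = |180° − 27.96°| = 152.04°
152.04° > 2α = 61.93°  →  invalid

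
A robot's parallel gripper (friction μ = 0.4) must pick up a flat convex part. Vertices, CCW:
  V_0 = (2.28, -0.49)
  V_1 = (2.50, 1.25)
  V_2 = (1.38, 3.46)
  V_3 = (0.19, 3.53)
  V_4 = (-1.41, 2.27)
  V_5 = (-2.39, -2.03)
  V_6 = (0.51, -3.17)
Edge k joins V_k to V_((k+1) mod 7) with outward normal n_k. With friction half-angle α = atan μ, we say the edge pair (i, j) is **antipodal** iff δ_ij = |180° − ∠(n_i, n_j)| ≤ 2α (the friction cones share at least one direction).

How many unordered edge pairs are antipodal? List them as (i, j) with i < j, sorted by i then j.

α = atan 0.4 = 21.80°;  2α = 43.60°
n_0 = (+0.9921, -0.1254)
n_1 = (+0.8920, +0.4521)
n_2 = (+0.0587, +0.9983)
n_3 = (-0.6187, +0.7856)
n_4 = (-0.9750, +0.2222)
n_5 = (-0.3659, -0.9307)
n_6 = (+0.8344, -0.5511)
  (0,1): δ = 145.92°  ·
  (0,2): δ = 86.16°  ·
  (0,3): δ = 44.57°  ·
  (0,4): δ = 5.63°  ✓
  (0,5): δ = 75.75°  ·
  (0,6): δ = 153.76°  ·
  (1,2): δ = 120.24°  ·
  (1,3): δ = 78.65°  ·
  (1,4): δ = 39.71°  ✓
  (1,5): δ = 41.66°  ✓
  (1,6): δ = 119.68°  ·
  (2,3): δ = 138.41°  ·
  (2,4): δ = 99.47°  ·
  (2,5): δ = 18.09°  ✓
  (2,6): δ = 59.92°  ·
  (3,4): δ = 141.06°  ·
  (3,5): δ = 59.68°  ·
  (3,6): δ = 18.34°  ✓
  (4,5): δ = 98.62°  ·
  (4,6): δ = 20.60°  ✓
  (5,6): δ = 101.98°  ·
antipodal pairs: 6

count = 6; pairs: (0,4), (1,4), (1,5), (2,5), (3,6), (4,6)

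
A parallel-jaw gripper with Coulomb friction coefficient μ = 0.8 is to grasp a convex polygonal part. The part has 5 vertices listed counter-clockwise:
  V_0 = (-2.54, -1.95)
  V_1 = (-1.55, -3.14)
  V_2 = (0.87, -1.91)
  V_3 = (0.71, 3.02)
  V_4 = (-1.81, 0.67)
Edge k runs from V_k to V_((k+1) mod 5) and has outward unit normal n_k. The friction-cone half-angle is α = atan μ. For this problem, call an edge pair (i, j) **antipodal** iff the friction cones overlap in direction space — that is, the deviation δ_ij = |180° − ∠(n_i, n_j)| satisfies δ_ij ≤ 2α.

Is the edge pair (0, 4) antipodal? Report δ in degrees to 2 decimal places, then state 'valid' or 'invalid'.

α = atan 0.8 = 38.66°;  2α = 77.32°
edge 0: e_0 = (+0.99, -1.19);  n_0 = (-0.7688, -0.6395)
edge 4: e_4 = (-0.73, -2.62);  n_4 = (-0.9633, +0.2684)
∠(n_0, n_4) = 55.33°
δ = |180° − 55.33°| = 124.67°
124.67° > 2α = 77.32°  →  invalid

δ = 124.67°, invalid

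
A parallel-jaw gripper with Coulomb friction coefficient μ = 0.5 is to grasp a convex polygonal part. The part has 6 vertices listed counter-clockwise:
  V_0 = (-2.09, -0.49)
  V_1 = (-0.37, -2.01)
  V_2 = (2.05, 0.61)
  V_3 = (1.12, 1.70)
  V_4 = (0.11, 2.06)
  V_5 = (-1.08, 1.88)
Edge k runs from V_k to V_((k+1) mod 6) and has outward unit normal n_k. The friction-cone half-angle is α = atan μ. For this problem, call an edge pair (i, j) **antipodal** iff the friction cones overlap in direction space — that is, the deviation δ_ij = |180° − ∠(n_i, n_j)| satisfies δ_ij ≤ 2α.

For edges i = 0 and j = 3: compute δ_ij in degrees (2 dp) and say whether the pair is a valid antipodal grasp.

δ = 21.85°, valid

α = atan 0.5 = 26.57°;  2α = 53.13°
edge 0: e_0 = (+1.72, -1.52);  n_0 = (-0.6622, -0.7493)
edge 3: e_3 = (-1.01, +0.36);  n_3 = (+0.3357, +0.9420)
∠(n_0, n_3) = 158.15°
δ = |180° − 158.15°| = 21.85°
21.85° ≤ 2α = 53.13°  →  valid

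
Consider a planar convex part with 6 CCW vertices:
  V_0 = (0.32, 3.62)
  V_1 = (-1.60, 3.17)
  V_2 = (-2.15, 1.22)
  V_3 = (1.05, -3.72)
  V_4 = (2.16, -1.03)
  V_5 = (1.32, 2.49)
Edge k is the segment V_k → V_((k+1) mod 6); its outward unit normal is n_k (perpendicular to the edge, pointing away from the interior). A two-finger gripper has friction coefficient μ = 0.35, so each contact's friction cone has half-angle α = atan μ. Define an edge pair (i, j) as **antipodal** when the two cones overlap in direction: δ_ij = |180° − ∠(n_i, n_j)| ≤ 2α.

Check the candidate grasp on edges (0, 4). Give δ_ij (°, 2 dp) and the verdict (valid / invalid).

δ = 90.23°, invalid

α = atan 0.35 = 19.29°;  2α = 38.58°
edge 0: e_0 = (-1.92, -0.45);  n_0 = (-0.2282, +0.9736)
edge 4: e_4 = (-0.84, +3.52);  n_4 = (+0.9727, +0.2321)
∠(n_0, n_4) = 89.77°
δ = |180° − 89.77°| = 90.23°
90.23° > 2α = 38.58°  →  invalid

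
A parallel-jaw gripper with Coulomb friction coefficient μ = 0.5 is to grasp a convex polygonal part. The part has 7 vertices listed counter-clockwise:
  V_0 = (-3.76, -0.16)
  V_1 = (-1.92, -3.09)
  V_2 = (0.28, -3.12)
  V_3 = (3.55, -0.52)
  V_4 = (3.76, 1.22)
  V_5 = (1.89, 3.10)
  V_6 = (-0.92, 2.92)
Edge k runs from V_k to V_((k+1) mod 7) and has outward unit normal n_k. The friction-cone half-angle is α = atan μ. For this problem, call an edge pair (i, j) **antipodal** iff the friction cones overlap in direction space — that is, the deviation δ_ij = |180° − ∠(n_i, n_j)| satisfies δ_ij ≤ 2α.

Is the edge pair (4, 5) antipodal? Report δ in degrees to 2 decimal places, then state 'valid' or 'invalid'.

δ = 131.18°, invalid

α = atan 0.5 = 26.57°;  2α = 53.13°
edge 4: e_4 = (-1.87, +1.88);  n_4 = (+0.7090, +0.7052)
edge 5: e_5 = (-2.81, -0.18);  n_5 = (-0.0639, +0.9980)
∠(n_4, n_5) = 48.82°
δ = |180° − 48.82°| = 131.18°
131.18° > 2α = 53.13°  →  invalid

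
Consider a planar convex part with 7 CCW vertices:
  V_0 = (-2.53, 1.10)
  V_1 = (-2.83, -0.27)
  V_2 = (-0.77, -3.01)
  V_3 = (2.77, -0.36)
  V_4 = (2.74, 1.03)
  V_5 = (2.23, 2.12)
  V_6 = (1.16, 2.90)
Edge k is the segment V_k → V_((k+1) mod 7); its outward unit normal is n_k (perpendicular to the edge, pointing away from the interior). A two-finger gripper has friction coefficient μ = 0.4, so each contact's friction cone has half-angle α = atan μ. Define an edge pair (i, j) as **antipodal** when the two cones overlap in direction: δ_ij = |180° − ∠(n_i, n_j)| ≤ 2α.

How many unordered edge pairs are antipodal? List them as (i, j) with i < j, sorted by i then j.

α = atan 0.4 = 21.80°;  2α = 43.60°
n_0 = (-0.9769, +0.2139)
n_1 = (-0.7993, -0.6009)
n_2 = (+0.5993, -0.8005)
n_3 = (+0.9998, +0.0216)
n_4 = (+0.9058, +0.4238)
n_5 = (+0.5891, +0.8081)
n_6 = (-0.4384, +0.8988)
  (0,1): δ = 130.71°  ·
  (0,2): δ = 40.83°  ✓
  (0,3): δ = 13.59°  ✓
  (0,4): δ = 37.43°  ✓
  (0,5): δ = 66.26°  ·
  (0,6): δ = 128.35°  ·
  (1,2): δ = 90.12°  ·
  (1,3): δ = 35.70°  ✓
  (1,4): δ = 11.86°  ✓
  (1,5): δ = 16.97°  ✓
  (1,6): δ = 79.07°  ·
  (2,3): δ = 125.58°  ·
  (2,4): δ = 101.74°  ·
  (2,5): δ = 72.91°  ·
  (2,6): δ = 10.81°  ✓
  (3,4): δ = 156.16°  ·
  (3,5): δ = 127.33°  ·
  (3,6): δ = 65.23°  ·
  (4,5): δ = 151.17°  ·
  (4,6): δ = 89.07°  ·
  (5,6): δ = 117.91°  ·
antipodal pairs: 7

count = 7; pairs: (0,2), (0,3), (0,4), (1,3), (1,4), (1,5), (2,6)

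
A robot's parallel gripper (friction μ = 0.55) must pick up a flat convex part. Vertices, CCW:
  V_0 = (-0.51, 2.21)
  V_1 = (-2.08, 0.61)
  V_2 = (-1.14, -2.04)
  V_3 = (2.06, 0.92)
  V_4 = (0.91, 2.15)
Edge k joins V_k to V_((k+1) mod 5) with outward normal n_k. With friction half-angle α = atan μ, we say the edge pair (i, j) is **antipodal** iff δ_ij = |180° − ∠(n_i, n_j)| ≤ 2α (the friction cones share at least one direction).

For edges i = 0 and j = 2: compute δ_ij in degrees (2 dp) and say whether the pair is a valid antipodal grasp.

α = atan 0.55 = 28.81°;  2α = 57.62°
edge 0: e_0 = (-1.57, -1.60);  n_0 = (-0.7138, +0.7004)
edge 2: e_2 = (+3.20, +2.96);  n_2 = (+0.6790, -0.7341)
∠(n_0, n_2) = 177.23°
δ = |180° − 177.23°| = 2.77°
2.77° ≤ 2α = 57.62°  →  valid

δ = 2.77°, valid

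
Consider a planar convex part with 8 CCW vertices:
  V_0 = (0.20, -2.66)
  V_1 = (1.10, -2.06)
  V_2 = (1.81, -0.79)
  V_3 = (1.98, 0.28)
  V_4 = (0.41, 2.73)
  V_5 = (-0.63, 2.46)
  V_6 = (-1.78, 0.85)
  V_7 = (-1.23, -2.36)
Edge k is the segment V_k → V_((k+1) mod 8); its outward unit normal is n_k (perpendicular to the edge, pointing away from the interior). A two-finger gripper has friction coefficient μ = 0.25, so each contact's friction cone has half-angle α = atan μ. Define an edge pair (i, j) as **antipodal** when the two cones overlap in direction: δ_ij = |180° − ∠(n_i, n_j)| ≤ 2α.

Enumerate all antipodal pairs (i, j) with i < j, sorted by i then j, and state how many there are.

α = atan 0.25 = 14.04°;  2α = 28.07°
n_0 = (+0.5547, -0.8321)
n_1 = (+0.8729, -0.4880)
n_2 = (+0.9876, -0.1569)
n_3 = (+0.8420, +0.5395)
n_4 = (-0.2513, +0.9679)
n_5 = (-0.8137, +0.5812)
n_6 = (-0.9856, -0.1689)
n_7 = (-0.2053, -0.9787)
  (0,1): δ = 152.90°  ·
  (0,2): δ = 132.72°  ·
  (0,3): δ = 91.04°  ·
  (0,4): δ = 19.14°  ✓
  (0,5): δ = 20.77°  ✓
  (0,6): δ = 66.03°  ·
  (0,7): δ = 134.46°  ·
  (1,2): δ = 159.82°  ·
  (1,3): δ = 118.14°  ·
  (1,4): δ = 46.24°  ·
  (1,5): δ = 6.33°  ✓
  (1,6): δ = 38.93°  ·
  (1,7): δ = 107.36°  ·
  (2,3): δ = 138.32°  ·
  (2,4): δ = 66.42°  ·
  (2,5): δ = 26.51°  ✓
  (2,6): δ = 18.75°  ✓
  (2,7): δ = 87.18°  ·
  (3,4): δ = 108.10°  ·
  (3,5): δ = 68.19°  ·
  (3,6): δ = 22.93°  ✓
  (3,7): δ = 45.50°  ·
  (4,5): δ = 140.09°  ·
  (4,6): δ = 94.83°  ·
  (4,7): δ = 26.40°  ✓
  (5,6): δ = 134.74°  ·
  (5,7): δ = 66.31°  ·
  (6,7): δ = 111.57°  ·
antipodal pairs: 7

count = 7; pairs: (0,4), (0,5), (1,5), (2,5), (2,6), (3,6), (4,7)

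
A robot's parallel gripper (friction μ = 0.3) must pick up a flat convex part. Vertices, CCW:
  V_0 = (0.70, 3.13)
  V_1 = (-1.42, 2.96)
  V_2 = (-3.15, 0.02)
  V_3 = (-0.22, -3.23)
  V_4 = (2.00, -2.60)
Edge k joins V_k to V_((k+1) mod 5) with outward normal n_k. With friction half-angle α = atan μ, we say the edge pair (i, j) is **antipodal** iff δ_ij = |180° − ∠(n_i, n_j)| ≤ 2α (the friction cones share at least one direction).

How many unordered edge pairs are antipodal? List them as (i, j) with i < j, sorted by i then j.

α = atan 0.3 = 16.70°;  2α = 33.40°
n_0 = (-0.0799, +0.9968)
n_1 = (-0.8619, +0.5071)
n_2 = (-0.7427, -0.6696)
n_3 = (+0.2730, -0.9620)
n_4 = (+0.9752, +0.2213)
  (0,1): δ = 125.06°  ·
  (0,2): δ = 52.55°  ·
  (0,3): δ = 11.26°  ✓
  (0,4): δ = 98.20°  ·
  (1,2): δ = 107.49°  ·
  (1,3): δ = 43.68°  ·
  (1,4): δ = 43.26°  ·
  (2,3): δ = 116.19°  ·
  (2,4): δ = 29.25°  ✓
  (3,4): δ = 93.06°  ·
antipodal pairs: 2

count = 2; pairs: (0,3), (2,4)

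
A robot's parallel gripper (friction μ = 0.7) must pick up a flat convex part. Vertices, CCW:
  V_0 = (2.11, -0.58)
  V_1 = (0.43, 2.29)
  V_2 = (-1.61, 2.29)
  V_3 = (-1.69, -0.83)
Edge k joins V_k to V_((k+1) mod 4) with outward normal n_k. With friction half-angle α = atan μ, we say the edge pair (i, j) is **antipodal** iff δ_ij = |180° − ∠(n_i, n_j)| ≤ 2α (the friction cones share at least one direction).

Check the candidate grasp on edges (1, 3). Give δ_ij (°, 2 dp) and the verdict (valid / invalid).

δ = 3.76°, valid

α = atan 0.7 = 34.99°;  2α = 69.98°
edge 1: e_1 = (-2.04, +0.00);  n_1 = (+0.0000, +1.0000)
edge 3: e_3 = (+3.80, +0.25);  n_3 = (+0.0656, -0.9978)
∠(n_1, n_3) = 176.24°
δ = |180° − 176.24°| = 3.76°
3.76° ≤ 2α = 69.98°  →  valid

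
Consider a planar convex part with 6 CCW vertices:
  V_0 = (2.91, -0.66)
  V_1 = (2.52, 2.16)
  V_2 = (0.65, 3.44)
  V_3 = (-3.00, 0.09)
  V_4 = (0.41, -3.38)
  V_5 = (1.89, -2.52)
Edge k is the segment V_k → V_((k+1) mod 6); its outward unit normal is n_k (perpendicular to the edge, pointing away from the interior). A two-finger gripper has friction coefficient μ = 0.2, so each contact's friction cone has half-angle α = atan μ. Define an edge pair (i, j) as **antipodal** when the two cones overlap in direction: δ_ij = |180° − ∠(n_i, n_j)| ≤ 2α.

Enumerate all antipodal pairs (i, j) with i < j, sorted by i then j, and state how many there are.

count = 3; pairs: (1,3), (2,4), (2,5)

α = atan 0.2 = 11.31°;  2α = 22.62°
n_0 = (+0.9906, +0.1370)
n_1 = (+0.5648, +0.8252)
n_2 = (-0.6762, +0.7367)
n_3 = (-0.7132, -0.7009)
n_4 = (+0.5024, -0.8646)
n_5 = (+0.8768, -0.4808)
  (0,1): δ = 132.27°  ·
  (0,2): δ = 55.33°  ·
  (0,3): δ = 36.63°  ·
  (0,4): δ = 112.29°  ·
  (0,5): δ = 143.39°  ·
  (1,2): δ = 103.06°  ·
  (1,3): δ = 11.11°  ✓
  (1,4): δ = 64.55°  ·
  (1,5): δ = 95.65°  ·
  (2,3): δ = 88.05°  ·
  (2,4): δ = 12.39°  ✓
  (2,5): δ = 18.71°  ✓
  (3,4): δ = 104.34°  ·
  (3,5): δ = 73.24°  ·
  (4,5): δ = 148.90°  ·
antipodal pairs: 3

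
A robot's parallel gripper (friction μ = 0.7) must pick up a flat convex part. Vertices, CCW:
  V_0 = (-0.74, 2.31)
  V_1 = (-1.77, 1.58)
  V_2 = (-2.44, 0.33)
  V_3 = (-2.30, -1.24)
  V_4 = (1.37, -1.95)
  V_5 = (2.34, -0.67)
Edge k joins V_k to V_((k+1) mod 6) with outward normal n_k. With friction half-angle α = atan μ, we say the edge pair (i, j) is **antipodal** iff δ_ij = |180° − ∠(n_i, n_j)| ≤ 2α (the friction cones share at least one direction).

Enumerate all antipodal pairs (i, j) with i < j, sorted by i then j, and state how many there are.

α = atan 0.7 = 34.99°;  2α = 69.98°
n_0 = (-0.5782, +0.8159)
n_1 = (-0.8814, +0.4724)
n_2 = (-0.9960, -0.0888)
n_3 = (-0.1899, -0.9818)
n_4 = (+0.7970, -0.6040)
n_5 = (+0.6953, +0.7187)
  (0,1): δ = 153.52°  ·
  (0,2): δ = 120.23°  ·
  (0,3): δ = 46.28°  ✓
  (0,4): δ = 17.52°  ✓
  (0,5): δ = 100.62°  ·
  (1,2): δ = 146.71°  ·
  (1,3): δ = 72.76°  ·
  (1,4): δ = 8.96°  ✓
  (1,5): δ = 74.14°  ·
  (2,3): δ = 106.04°  ·
  (2,4): δ = 42.25°  ✓
  (2,5): δ = 40.85°  ✓
  (3,4): δ = 116.21°  ·
  (3,5): δ = 33.11°  ✓
  (4,5): δ = 96.90°  ·
antipodal pairs: 6

count = 6; pairs: (0,3), (0,4), (1,4), (2,4), (2,5), (3,5)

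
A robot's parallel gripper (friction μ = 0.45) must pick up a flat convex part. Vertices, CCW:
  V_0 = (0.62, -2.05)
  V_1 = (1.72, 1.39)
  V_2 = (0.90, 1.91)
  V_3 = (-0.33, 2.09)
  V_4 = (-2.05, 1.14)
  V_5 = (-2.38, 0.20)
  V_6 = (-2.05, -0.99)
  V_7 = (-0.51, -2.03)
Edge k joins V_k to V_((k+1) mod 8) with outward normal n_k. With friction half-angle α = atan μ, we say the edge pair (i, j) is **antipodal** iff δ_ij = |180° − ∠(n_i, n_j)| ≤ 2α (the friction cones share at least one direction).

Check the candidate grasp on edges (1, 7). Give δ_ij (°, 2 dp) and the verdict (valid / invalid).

δ = 31.37°, valid

α = atan 0.45 = 24.23°;  2α = 48.46°
edge 1: e_1 = (-0.82, +0.52);  n_1 = (+0.5355, +0.8445)
edge 7: e_7 = (+1.13, -0.02);  n_7 = (-0.0177, -0.9998)
∠(n_1, n_7) = 148.63°
δ = |180° − 148.63°| = 31.37°
31.37° ≤ 2α = 48.46°  →  valid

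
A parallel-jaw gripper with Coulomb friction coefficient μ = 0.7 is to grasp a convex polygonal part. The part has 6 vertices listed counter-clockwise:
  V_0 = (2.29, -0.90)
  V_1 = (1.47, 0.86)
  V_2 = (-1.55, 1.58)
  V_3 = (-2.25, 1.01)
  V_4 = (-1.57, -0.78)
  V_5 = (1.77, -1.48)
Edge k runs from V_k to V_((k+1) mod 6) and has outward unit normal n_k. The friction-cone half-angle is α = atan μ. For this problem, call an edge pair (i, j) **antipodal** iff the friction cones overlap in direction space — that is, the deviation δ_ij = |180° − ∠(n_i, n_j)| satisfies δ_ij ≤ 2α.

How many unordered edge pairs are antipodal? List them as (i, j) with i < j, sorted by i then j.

count = 8; pairs: (0,3), (0,4), (1,3), (1,4), (1,5), (2,4), (2,5), (3,5)

α = atan 0.7 = 34.99°;  2α = 69.98°
n_0 = (+0.9064, +0.4223)
n_1 = (+0.2319, +0.9727)
n_2 = (-0.6314, +0.7754)
n_3 = (-0.9348, -0.3551)
n_4 = (-0.2051, -0.9787)
n_5 = (+0.7446, -0.6675)
  (0,1): δ = 128.39°  ·
  (0,2): δ = 75.83°  ·
  (0,3): δ = 4.18°  ✓
  (0,4): δ = 53.18°  ✓
  (0,5): δ = 113.14°  ·
  (1,2): δ = 127.43°  ·
  (1,3): δ = 55.79°  ✓
  (1,4): δ = 1.57°  ✓
  (1,5): δ = 61.53°  ✓
  (2,3): δ = 108.35°  ·
  (2,4): δ = 50.99°  ✓
  (2,5): δ = 8.97°  ✓
  (3,4): δ = 122.64°  ·
  (3,5): δ = 62.68°  ✓
  (4,5): δ = 120.04°  ·
antipodal pairs: 8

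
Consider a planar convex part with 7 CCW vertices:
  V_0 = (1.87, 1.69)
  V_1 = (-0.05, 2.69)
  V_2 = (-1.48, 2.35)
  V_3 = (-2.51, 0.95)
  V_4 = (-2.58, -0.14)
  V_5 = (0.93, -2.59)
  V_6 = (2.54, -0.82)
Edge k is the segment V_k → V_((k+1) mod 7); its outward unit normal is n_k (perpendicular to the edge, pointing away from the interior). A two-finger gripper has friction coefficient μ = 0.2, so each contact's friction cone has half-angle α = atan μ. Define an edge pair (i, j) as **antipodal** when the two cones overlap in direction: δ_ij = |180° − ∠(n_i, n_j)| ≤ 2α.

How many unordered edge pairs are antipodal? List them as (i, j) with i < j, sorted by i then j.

α = atan 0.2 = 11.31°;  2α = 22.62°
n_0 = (+0.4619, +0.8869)
n_1 = (-0.2313, +0.9729)
n_2 = (-0.8055, +0.5926)
n_3 = (-0.9979, +0.0641)
n_4 = (-0.5724, -0.8200)
n_5 = (+0.7398, -0.6729)
n_6 = (+0.9662, +0.2579)
  (0,1): δ = 139.11°  ·
  (0,2): δ = 98.83°  ·
  (0,3): δ = 66.16°  ·
  (0,4): δ = 7.40°  ✓
  (0,5): δ = 75.22°  ·
  (0,6): δ = 132.46°  ·
  (1,2): δ = 139.72°  ·
  (1,3): δ = 107.05°  ·
  (1,4): δ = 48.29°  ·
  (1,5): δ = 34.34°  ·
  (1,6): δ = 91.57°  ·
  (2,3): δ = 147.33°  ·
  (2,4): δ = 88.57°  ·
  (2,5): δ = 5.95°  ✓
  (2,6): δ = 51.29°  ·
  (3,4): δ = 121.24°  ·
  (3,5): δ = 38.62°  ·
  (3,6): δ = 18.62°  ✓
  (4,5): δ = 97.37°  ·
  (4,6): δ = 40.14°  ·
  (5,6): δ = 122.76°  ·
antipodal pairs: 3

count = 3; pairs: (0,4), (2,5), (3,6)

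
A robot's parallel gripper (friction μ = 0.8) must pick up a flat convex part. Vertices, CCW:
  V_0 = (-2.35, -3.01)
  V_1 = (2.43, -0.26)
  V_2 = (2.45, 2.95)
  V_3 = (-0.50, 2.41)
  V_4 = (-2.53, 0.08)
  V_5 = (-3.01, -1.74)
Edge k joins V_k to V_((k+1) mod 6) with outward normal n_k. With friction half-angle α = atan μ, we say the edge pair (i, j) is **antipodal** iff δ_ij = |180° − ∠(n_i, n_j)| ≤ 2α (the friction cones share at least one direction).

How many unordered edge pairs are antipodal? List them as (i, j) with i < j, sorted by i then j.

count = 7; pairs: (0,2), (0,3), (0,4), (1,3), (1,4), (1,5), (2,5)

α = atan 0.8 = 38.66°;  2α = 77.32°
n_0 = (+0.4987, -0.8668)
n_1 = (+1.0000, -0.0062)
n_2 = (-0.1801, +0.9837)
n_3 = (-0.7540, +0.6569)
n_4 = (-0.9669, +0.2550)
n_5 = (-0.8873, -0.4611)
  (0,1): δ = 120.27°  ·
  (0,2): δ = 19.54°  ✓
  (0,3): δ = 19.02°  ✓
  (0,4): δ = 45.31°  ✓
  (0,5): δ = 87.55°  ·
  (1,2): δ = 79.27°  ·
  (1,3): δ = 40.71°  ✓
  (1,4): δ = 14.42°  ✓
  (1,5): δ = 27.82°  ✓
  (2,3): δ = 141.44°  ·
  (2,4): δ = 115.15°  ·
  (2,5): δ = 72.91°  ✓
  (3,4): δ = 153.71°  ·
  (3,5): δ = 111.48°  ·
  (4,5): δ = 137.77°  ·
antipodal pairs: 7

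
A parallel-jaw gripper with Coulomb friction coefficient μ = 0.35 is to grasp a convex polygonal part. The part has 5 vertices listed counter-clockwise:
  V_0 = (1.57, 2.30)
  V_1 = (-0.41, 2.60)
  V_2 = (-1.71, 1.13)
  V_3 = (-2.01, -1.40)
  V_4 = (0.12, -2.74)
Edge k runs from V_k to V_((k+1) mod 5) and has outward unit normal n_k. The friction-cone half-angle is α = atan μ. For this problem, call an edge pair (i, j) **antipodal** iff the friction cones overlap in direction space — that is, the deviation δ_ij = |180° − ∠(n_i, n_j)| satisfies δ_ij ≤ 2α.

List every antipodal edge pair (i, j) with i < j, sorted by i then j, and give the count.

count = 3; pairs: (0,3), (1,4), (2,4)

α = atan 0.35 = 19.29°;  2α = 38.58°
n_0 = (+0.1498, +0.9887)
n_1 = (-0.7491, +0.6625)
n_2 = (-0.9930, +0.1178)
n_3 = (-0.5325, -0.8464)
n_4 = (+0.9610, -0.2765)
  (0,1): δ = 122.87°  ·
  (0,2): δ = 88.15°  ·
  (0,3): δ = 23.56°  ✓
  (0,4): δ = 82.57°  ·
  (1,2): δ = 145.27°  ·
  (1,3): δ = 80.69°  ·
  (1,4): δ = 25.44°  ✓
  (2,3): δ = 115.41°  ·
  (2,4): δ = 9.29°  ✓
  (3,4): δ = 73.88°  ·
antipodal pairs: 3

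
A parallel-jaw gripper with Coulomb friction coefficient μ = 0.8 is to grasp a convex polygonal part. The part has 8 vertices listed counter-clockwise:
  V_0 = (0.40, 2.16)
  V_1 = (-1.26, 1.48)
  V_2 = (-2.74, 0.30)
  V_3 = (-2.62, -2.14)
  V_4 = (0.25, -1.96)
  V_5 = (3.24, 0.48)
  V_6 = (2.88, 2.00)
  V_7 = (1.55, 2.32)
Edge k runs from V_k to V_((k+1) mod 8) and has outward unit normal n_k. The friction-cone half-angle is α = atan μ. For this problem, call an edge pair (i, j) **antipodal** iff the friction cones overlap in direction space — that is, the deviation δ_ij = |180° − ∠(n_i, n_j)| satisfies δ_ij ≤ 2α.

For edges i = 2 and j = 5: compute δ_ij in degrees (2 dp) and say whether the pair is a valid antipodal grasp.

α = atan 0.8 = 38.66°;  2α = 77.32°
edge 2: e_2 = (+0.12, -2.44);  n_2 = (-0.9988, -0.0491)
edge 5: e_5 = (-0.36, +1.52);  n_5 = (+0.9731, +0.2305)
∠(n_2, n_5) = 169.49°
δ = |180° − 169.49°| = 10.51°
10.51° ≤ 2α = 77.32°  →  valid

δ = 10.51°, valid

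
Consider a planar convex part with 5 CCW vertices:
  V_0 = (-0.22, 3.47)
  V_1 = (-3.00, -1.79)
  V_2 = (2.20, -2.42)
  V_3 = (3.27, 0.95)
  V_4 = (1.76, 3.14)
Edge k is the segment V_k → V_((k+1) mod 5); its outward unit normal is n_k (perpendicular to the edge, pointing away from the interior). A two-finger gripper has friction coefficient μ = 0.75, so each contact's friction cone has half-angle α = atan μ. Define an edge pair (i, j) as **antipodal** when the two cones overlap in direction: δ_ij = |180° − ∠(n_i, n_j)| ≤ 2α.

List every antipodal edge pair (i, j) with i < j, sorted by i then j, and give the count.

count = 5; pairs: (0,1), (0,2), (0,3), (1,3), (1,4)

α = atan 0.75 = 36.87°;  2α = 73.74°
n_0 = (-0.8841, +0.4673)
n_1 = (-0.1203, -0.9927)
n_2 = (+0.9531, -0.3026)
n_3 = (+0.8233, +0.5676)
n_4 = (+0.1644, +0.9864)
  (0,1): δ = 69.05°  ✓
  (0,2): δ = 10.24°  ✓
  (0,3): δ = 62.44°  ✓
  (0,4): δ = 108.39°  ·
  (1,2): δ = 100.71°  ·
  (1,3): δ = 48.51°  ✓
  (1,4): δ = 2.55°  ✓
  (2,3): δ = 127.80°  ·
  (2,4): δ = 81.85°  ·
  (3,4): δ = 134.05°  ·
antipodal pairs: 5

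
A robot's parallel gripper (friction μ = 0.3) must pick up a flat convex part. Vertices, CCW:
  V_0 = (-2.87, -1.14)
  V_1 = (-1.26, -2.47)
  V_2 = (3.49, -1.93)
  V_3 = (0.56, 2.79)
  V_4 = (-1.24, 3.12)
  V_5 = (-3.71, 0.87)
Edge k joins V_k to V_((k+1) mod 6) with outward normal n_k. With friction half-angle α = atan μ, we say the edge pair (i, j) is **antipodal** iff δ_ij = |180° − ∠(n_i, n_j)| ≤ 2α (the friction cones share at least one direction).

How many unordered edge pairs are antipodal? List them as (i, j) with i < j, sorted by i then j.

α = atan 0.3 = 16.70°;  2α = 33.40°
n_0 = (-0.6369, -0.7710)
n_1 = (+0.1130, -0.9936)
n_2 = (+0.8496, +0.5274)
n_3 = (+0.1803, +0.9836)
n_4 = (-0.6734, +0.7393)
n_5 = (-0.9227, -0.3856)
  (0,1): δ = 133.95°  ·
  (0,2): δ = 18.61°  ✓
  (0,3): δ = 29.17°  ✓
  (0,4): δ = 81.89°  ·
  (0,5): δ = 152.24°  ·
  (1,2): δ = 64.66°  ·
  (1,3): δ = 16.87°  ✓
  (1,4): δ = 35.85°  ·
  (1,5): δ = 106.19°  ·
  (2,3): δ = 132.22°  ·
  (2,4): δ = 79.50°  ·
  (2,5): δ = 9.15°  ✓
  (3,4): δ = 127.28°  ·
  (3,5): δ = 56.93°  ·
  (4,5): δ = 109.65°  ·
antipodal pairs: 4

count = 4; pairs: (0,2), (0,3), (1,3), (2,5)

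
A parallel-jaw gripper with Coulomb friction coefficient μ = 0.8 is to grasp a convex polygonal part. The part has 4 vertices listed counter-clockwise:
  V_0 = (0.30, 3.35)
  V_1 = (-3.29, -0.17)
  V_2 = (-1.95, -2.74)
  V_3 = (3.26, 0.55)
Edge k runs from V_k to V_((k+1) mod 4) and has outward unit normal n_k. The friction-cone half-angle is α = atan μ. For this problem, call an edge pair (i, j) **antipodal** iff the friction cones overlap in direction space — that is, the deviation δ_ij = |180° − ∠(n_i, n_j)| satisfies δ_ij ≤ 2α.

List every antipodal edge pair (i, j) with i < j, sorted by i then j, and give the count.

count = 3; pairs: (0,2), (1,3), (2,3)

α = atan 0.8 = 38.66°;  2α = 77.32°
n_0 = (-0.7001, +0.7140)
n_1 = (-0.8867, -0.4623)
n_2 = (+0.5339, -0.8455)
n_3 = (+0.6872, +0.7265)
  (0,1): δ = 106.90°  ·
  (0,2): δ = 12.16°  ✓
  (0,3): δ = 92.16°  ·
  (1,2): δ = 85.27°  ·
  (1,3): δ = 19.05°  ✓
  (2,3): δ = 75.68°  ✓
antipodal pairs: 3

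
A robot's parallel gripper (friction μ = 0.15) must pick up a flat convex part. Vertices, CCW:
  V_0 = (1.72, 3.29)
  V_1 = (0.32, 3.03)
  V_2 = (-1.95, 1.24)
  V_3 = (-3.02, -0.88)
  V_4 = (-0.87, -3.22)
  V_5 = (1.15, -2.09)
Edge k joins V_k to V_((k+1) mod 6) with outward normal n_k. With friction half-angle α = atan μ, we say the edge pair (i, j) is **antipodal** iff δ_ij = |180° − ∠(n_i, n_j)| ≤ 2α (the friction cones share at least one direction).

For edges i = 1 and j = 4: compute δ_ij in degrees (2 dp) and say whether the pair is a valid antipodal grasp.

δ = 9.03°, valid

α = atan 0.15 = 8.53°;  2α = 17.06°
edge 1: e_1 = (-2.27, -1.79);  n_1 = (-0.6192, +0.7852)
edge 4: e_4 = (+2.02, +1.13);  n_4 = (+0.4882, -0.8727)
∠(n_1, n_4) = 170.97°
δ = |180° − 170.97°| = 9.03°
9.03° ≤ 2α = 17.06°  →  valid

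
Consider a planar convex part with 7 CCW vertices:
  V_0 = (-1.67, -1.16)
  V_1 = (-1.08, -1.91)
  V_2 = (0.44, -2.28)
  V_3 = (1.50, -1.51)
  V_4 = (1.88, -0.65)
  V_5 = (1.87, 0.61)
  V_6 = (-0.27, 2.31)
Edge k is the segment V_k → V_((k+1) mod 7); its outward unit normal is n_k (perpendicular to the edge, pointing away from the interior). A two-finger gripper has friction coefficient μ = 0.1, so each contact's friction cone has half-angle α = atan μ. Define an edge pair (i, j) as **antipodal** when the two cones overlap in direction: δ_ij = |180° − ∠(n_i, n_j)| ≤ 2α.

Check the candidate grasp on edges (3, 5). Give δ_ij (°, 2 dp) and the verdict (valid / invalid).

δ = 104.62°, invalid

α = atan 0.1 = 5.71°;  2α = 11.42°
edge 3: e_3 = (+0.38, +0.86);  n_3 = (+0.9147, -0.4042)
edge 5: e_5 = (-2.14, +1.70);  n_5 = (+0.6220, +0.7830)
∠(n_3, n_5) = 75.38°
δ = |180° − 75.38°| = 104.62°
104.62° > 2α = 11.42°  →  invalid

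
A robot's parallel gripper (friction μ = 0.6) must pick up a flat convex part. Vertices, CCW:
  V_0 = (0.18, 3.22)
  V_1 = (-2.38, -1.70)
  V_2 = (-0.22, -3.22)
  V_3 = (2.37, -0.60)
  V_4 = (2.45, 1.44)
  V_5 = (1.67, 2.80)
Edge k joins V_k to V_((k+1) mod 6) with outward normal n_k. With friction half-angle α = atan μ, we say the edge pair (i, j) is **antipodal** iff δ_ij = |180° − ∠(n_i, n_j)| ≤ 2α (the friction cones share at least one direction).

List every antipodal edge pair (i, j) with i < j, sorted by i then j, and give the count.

count = 7; pairs: (0,2), (0,3), (0,4), (1,3), (1,4), (1,5), (2,5)

α = atan 0.6 = 30.96°;  2α = 61.93°
n_0 = (-0.8871, +0.4616)
n_1 = (-0.5755, -0.8178)
n_2 = (+0.7112, -0.7030)
n_3 = (+0.9992, -0.0392)
n_4 = (+0.8675, +0.4975)
n_5 = (+0.2713, +0.9625)
  (0,1): δ = 97.65°  ·
  (0,2): δ = 17.18°  ✓
  (0,3): δ = 25.24°  ✓
  (0,4): δ = 57.32°  ✓
  (0,5): δ = 101.75°  ·
  (1,2): δ = 99.54°  ·
  (1,3): δ = 57.11°  ✓
  (1,4): δ = 25.03°  ✓
  (1,5): δ = 19.39°  ✓
  (2,3): δ = 137.58°  ·
  (2,4): δ = 105.49°  ·
  (2,5): δ = 61.07°  ✓
  (3,4): δ = 147.92°  ·
  (3,5): δ = 103.50°  ·
  (4,5): δ = 135.58°  ·
antipodal pairs: 7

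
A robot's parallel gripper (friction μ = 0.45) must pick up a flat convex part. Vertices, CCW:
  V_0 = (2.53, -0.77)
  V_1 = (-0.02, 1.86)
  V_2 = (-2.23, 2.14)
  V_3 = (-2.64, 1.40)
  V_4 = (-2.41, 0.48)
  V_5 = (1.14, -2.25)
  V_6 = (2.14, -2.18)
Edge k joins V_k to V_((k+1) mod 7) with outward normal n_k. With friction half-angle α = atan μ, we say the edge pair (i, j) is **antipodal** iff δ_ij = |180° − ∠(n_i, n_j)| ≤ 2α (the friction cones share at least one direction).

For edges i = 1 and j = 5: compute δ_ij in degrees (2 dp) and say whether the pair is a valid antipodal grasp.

α = atan 0.45 = 24.23°;  2α = 48.46°
edge 1: e_1 = (-2.21, +0.28);  n_1 = (+0.1257, +0.9921)
edge 5: e_5 = (+1.00, +0.07);  n_5 = (+0.0698, -0.9976)
∠(n_1, n_5) = 168.78°
δ = |180° − 168.78°| = 11.22°
11.22° ≤ 2α = 48.46°  →  valid

δ = 11.22°, valid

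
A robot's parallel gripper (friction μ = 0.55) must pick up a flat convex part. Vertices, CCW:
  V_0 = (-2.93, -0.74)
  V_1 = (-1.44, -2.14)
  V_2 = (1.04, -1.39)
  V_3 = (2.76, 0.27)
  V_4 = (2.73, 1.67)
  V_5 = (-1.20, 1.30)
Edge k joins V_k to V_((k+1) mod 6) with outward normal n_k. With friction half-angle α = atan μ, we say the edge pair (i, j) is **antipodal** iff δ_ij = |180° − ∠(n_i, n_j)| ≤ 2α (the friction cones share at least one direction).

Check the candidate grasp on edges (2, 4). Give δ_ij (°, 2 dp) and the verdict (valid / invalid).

α = atan 0.55 = 28.81°;  2α = 57.62°
edge 2: e_2 = (+1.72, +1.66);  n_2 = (+0.6944, -0.7195)
edge 4: e_4 = (-3.93, -0.37);  n_4 = (-0.0937, +0.9956)
∠(n_2, n_4) = 141.40°
δ = |180° − 141.40°| = 38.60°
38.60° ≤ 2α = 57.62°  →  valid

δ = 38.60°, valid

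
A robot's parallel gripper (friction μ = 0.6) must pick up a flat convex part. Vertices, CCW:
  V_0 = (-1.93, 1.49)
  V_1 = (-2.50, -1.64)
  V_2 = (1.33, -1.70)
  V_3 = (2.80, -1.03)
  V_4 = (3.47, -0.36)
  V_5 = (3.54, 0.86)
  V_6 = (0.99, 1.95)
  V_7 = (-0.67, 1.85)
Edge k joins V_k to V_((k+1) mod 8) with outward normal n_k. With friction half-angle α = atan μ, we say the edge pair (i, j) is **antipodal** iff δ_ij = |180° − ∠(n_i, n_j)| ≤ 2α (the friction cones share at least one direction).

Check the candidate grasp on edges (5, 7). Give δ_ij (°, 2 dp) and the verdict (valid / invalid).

δ = 140.91°, invalid

α = atan 0.6 = 30.96°;  2α = 61.93°
edge 5: e_5 = (-2.55, +1.09);  n_5 = (+0.3930, +0.9195)
edge 7: e_7 = (-1.26, -0.36);  n_7 = (-0.2747, +0.9615)
∠(n_5, n_7) = 39.09°
δ = |180° − 39.09°| = 140.91°
140.91° > 2α = 61.93°  →  invalid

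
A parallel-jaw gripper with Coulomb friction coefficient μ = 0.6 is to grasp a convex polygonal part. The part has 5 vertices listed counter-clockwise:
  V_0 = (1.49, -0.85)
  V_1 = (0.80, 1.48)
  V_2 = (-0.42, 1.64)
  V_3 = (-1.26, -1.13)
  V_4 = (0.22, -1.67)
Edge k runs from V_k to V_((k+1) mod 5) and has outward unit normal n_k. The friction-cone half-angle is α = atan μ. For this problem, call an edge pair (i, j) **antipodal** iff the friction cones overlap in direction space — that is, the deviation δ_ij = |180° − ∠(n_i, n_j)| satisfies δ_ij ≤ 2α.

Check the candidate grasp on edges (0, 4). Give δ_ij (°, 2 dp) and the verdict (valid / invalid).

α = atan 0.6 = 30.96°;  2α = 61.93°
edge 0: e_0 = (-0.69, +2.33);  n_0 = (+0.9588, +0.2839)
edge 4: e_4 = (+1.27, +0.82);  n_4 = (+0.5424, -0.8401)
∠(n_0, n_4) = 73.65°
δ = |180° − 73.65°| = 106.35°
106.35° > 2α = 61.93°  →  invalid

δ = 106.35°, invalid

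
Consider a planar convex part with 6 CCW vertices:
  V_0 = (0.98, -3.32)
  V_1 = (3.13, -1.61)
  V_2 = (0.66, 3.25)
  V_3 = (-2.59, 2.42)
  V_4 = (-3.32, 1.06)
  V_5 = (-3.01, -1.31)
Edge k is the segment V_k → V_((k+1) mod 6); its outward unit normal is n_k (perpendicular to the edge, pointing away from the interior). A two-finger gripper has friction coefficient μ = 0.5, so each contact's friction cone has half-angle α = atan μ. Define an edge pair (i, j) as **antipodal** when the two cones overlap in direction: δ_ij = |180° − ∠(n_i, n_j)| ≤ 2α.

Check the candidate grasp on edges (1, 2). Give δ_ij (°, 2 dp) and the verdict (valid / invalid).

δ = 102.61°, invalid

α = atan 0.5 = 26.57°;  2α = 53.13°
edge 1: e_1 = (-2.47, +4.86);  n_1 = (+0.8915, +0.4531)
edge 2: e_2 = (-3.25, -0.83);  n_2 = (-0.2474, +0.9689)
∠(n_1, n_2) = 77.39°
δ = |180° − 77.39°| = 102.61°
102.61° > 2α = 53.13°  →  invalid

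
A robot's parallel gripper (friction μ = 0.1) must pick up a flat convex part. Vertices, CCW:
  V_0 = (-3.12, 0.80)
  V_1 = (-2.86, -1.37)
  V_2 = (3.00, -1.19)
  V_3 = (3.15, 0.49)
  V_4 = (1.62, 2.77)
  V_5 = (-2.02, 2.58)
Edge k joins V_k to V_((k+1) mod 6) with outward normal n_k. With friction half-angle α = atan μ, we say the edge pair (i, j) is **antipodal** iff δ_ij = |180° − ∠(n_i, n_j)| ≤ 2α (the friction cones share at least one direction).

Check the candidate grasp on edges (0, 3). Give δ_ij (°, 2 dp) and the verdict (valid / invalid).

δ = 27.03°, invalid

α = atan 0.1 = 5.71°;  2α = 11.42°
edge 0: e_0 = (+0.26, -2.17);  n_0 = (-0.9929, -0.1190)
edge 3: e_3 = (-1.53, +2.28);  n_3 = (+0.8304, +0.5572)
∠(n_0, n_3) = 152.97°
δ = |180° − 152.97°| = 27.03°
27.03° > 2α = 11.42°  →  invalid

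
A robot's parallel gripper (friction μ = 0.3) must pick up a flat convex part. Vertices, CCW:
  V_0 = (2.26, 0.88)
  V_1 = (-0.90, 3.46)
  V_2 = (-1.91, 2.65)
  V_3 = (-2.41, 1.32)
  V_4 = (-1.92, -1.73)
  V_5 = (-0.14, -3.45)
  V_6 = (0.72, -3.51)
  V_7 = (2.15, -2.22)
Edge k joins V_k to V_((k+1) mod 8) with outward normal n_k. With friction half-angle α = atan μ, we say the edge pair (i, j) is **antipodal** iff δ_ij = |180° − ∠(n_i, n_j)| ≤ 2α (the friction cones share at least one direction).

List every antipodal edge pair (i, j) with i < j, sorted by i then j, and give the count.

count = 5; pairs: (0,4), (1,6), (2,6), (2,7), (3,7)

α = atan 0.3 = 16.70°;  2α = 33.40°
n_0 = (+0.6324, +0.7746)
n_1 = (-0.6256, +0.7801)
n_2 = (-0.9360, +0.3519)
n_3 = (-0.9873, -0.1586)
n_4 = (-0.6949, -0.7191)
n_5 = (-0.0696, -0.9976)
n_6 = (+0.6698, -0.7425)
n_7 = (+0.9994, -0.0355)
  (0,1): δ = 102.04°  ·
  (0,2): δ = 71.37°  ·
  (0,3): δ = 41.64°  ·
  (0,4): δ = 4.79°  ✓
  (0,5): δ = 35.24°  ·
  (0,6): δ = 81.28°  ·
  (0,7): δ = 127.20°  ·
  (1,2): δ = 149.33°  ·
  (1,3): δ = 119.60°  ·
  (1,4): δ = 82.75°  ·
  (1,5): δ = 42.72°  ·
  (1,6): δ = 3.32°  ✓
  (1,7): δ = 49.24°  ·
  (2,3): δ = 150.27°  ·
  (2,4): δ = 113.41°  ·
  (2,5): δ = 73.39°  ·
  (2,6): δ = 27.34°  ✓
  (2,7): δ = 18.57°  ✓
  (3,4): δ = 143.14°  ·
  (3,5): δ = 103.12°  ·
  (3,6): δ = 57.07°  ·
  (3,7): δ = 11.16°  ✓
  (4,5): δ = 139.97°  ·
  (4,6): δ = 93.93°  ·
  (4,7): δ = 48.01°  ·
  (5,6): δ = 133.96°  ·
  (5,7): δ = 88.04°  ·
  (6,7): δ = 134.09°  ·
antipodal pairs: 5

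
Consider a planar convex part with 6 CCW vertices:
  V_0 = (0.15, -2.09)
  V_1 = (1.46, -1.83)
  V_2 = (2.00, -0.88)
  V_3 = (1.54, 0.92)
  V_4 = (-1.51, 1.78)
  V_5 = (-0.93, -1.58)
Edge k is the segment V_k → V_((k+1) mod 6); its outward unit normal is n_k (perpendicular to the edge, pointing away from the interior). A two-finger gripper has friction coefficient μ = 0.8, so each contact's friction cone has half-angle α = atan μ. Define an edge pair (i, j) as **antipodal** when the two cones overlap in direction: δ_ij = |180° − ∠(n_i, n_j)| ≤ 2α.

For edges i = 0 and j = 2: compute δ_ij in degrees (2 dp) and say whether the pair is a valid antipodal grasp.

α = atan 0.8 = 38.66°;  2α = 77.32°
edge 0: e_0 = (+1.31, +0.26);  n_0 = (+0.1947, -0.9809)
edge 2: e_2 = (-0.46, +1.80);  n_2 = (+0.9689, +0.2476)
∠(n_0, n_2) = 93.11°
δ = |180° − 93.11°| = 86.89°
86.89° > 2α = 77.32°  →  invalid

δ = 86.89°, invalid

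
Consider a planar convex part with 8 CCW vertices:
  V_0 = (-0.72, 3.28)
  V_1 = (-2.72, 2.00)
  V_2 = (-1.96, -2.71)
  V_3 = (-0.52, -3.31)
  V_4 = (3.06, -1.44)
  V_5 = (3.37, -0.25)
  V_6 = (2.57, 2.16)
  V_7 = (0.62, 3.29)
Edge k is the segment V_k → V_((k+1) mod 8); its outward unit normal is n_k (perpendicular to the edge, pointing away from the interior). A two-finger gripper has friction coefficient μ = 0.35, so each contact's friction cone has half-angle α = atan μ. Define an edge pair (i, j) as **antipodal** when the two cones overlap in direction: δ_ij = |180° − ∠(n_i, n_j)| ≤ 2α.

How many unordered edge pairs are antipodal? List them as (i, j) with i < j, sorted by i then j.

α = atan 0.35 = 19.29°;  2α = 38.58°
n_0 = (-0.5391, +0.8423)
n_1 = (-0.9872, -0.1593)
n_2 = (-0.3846, -0.9231)
n_3 = (+0.4630, -0.8864)
n_4 = (+0.9677, -0.2521)
n_5 = (+0.9491, +0.3150)
n_6 = (+0.5014, +0.8652)
n_7 = (-0.0075, +1.0000)
  (0,1): δ = 113.45°  ·
  (0,2): δ = 55.24°  ·
  (0,3): δ = 5.04°  ✓
  (0,4): δ = 42.78°  ·
  (0,5): δ = 75.74°  ·
  (0,6): δ = 117.29°  ·
  (0,7): δ = 147.81°  ·
  (1,2): δ = 121.79°  ·
  (1,3): δ = 71.59°  ·
  (1,4): δ = 23.77°  ✓
  (1,5): δ = 9.20°  ✓
  (1,6): δ = 50.74°  ·
  (1,7): δ = 81.26°  ·
  (2,3): δ = 129.80°  ·
  (2,4): δ = 81.98°  ·
  (2,5): δ = 49.02°  ·
  (2,6): δ = 7.47°  ✓
  (2,7): δ = 23.05°  ✓
  (3,4): δ = 132.18°  ·
  (3,5): δ = 99.22°  ·
  (3,6): δ = 57.67°  ·
  (3,7): δ = 27.15°  ✓
  (4,5): δ = 147.04°  ·
  (4,6): δ = 105.49°  ·
  (4,7): δ = 74.97°  ·
  (5,6): δ = 138.46°  ·
  (5,7): δ = 107.94°  ·
  (6,7): δ = 149.48°  ·
antipodal pairs: 6

count = 6; pairs: (0,3), (1,4), (1,5), (2,6), (2,7), (3,7)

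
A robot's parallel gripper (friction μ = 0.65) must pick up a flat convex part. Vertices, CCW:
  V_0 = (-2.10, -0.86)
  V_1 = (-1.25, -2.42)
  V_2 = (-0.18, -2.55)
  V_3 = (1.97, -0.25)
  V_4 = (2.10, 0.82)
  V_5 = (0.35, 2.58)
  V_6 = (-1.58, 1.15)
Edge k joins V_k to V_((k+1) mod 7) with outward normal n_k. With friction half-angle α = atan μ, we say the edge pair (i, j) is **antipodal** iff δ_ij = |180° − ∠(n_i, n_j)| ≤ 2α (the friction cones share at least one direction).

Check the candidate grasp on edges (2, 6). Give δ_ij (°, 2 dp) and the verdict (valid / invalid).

α = atan 0.65 = 33.02°;  2α = 66.05°
edge 2: e_2 = (+2.15, +2.30);  n_2 = (+0.7305, -0.6829)
edge 6: e_6 = (-0.52, -2.01);  n_6 = (-0.9681, +0.2505)
∠(n_2, n_6) = 151.44°
δ = |180° − 151.44°| = 28.56°
28.56° ≤ 2α = 66.05°  →  valid

δ = 28.56°, valid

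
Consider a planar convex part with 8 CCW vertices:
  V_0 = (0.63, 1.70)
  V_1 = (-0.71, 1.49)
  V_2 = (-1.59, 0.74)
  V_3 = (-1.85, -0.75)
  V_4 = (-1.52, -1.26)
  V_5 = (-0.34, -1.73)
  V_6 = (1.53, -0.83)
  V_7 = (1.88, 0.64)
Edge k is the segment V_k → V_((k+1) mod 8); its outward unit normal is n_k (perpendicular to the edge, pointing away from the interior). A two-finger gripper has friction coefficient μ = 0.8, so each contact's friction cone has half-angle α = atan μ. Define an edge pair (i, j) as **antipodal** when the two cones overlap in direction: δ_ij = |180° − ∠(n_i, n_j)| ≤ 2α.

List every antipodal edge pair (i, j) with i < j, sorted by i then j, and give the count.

α = atan 0.8 = 38.66°;  2α = 77.32°
n_0 = (-0.1548, +0.9879)
n_1 = (-0.6487, +0.7611)
n_2 = (-0.9851, +0.1719)
n_3 = (-0.8396, -0.5433)
n_4 = (-0.3700, -0.9290)
n_5 = (+0.4337, -0.9011)
n_6 = (+0.9728, -0.2316)
n_7 = (+0.6468, +0.7627)
  (0,1): δ = 148.47°  ·
  (0,2): δ = 108.81°  ·
  (0,3): δ = 66.00°  ✓
  (0,4): δ = 30.62°  ✓
  (0,5): δ = 16.79°  ✓
  (0,6): δ = 67.70°  ✓
  (0,7): δ = 130.80°  ·
  (1,2): δ = 140.34°  ·
  (1,3): δ = 97.53°  ·
  (1,4): δ = 62.16°  ✓
  (1,5): δ = 14.74°  ✓
  (1,6): δ = 36.17°  ✓
  (1,7): δ = 99.26°  ·
  (2,3): δ = 137.20°  ·
  (2,4): δ = 101.82°  ·
  (2,5): δ = 54.40°  ✓
  (2,6): δ = 3.49°  ✓
  (2,7): δ = 59.60°  ✓
  (3,4): δ = 144.62°  ·
  (3,5): δ = 97.20°  ·
  (3,6): δ = 46.30°  ✓
  (3,7): δ = 16.80°  ✓
  (4,5): δ = 132.58°  ·
  (4,6): δ = 81.67°  ·
  (4,7): δ = 18.58°  ✓
  (5,6): δ = 129.09°  ·
  (5,7): δ = 66.00°  ✓
  (6,7): δ = 116.91°  ·
antipodal pairs: 14

count = 14; pairs: (0,3), (0,4), (0,5), (0,6), (1,4), (1,5), (1,6), (2,5), (2,6), (2,7), (3,6), (3,7), (4,7), (5,7)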